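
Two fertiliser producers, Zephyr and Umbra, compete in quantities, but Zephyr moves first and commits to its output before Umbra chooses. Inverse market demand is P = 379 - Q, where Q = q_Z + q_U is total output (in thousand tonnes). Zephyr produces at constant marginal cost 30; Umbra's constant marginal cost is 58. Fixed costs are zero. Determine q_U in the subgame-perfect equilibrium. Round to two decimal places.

The follower Umbra best-responds to any q_Z: π_U = (379 - Q)q_U - 58q_U.
Setting the follower's marginal profit to zero, 321 - q_Z - 2q_U = 0, i.e. q_U = (321 - q_Z)/2.
Zephyr substitutes q_U(q_Z) into its own profit: π_Z = q_Z(379 - q_Z - (321 - q_Z)/2) - 30q_Z = (437/2 - (1/2)q_Z)q_Z - 30q_Z.
Maximising: ∂π_Z/∂q_Z = 377/2 - q_Z = 0, giving q_Z = 377/2.
Then q_U = (321 - 377/2)/2 = 265/4.

66.25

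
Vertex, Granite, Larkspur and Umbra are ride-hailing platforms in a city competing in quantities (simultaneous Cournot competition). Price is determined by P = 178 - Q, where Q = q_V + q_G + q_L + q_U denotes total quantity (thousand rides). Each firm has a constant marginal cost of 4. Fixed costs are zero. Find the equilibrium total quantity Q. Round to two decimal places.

A representative firm's profit is π_i = q_i(178 - Q) - 4q_i.
First-order condition (treating rivals' output as given): 174 - 2q_i - Σ_{j≠i} q_j = 0.
With identical firms every q_j equals q_i, so Σ_{j≠i} q_j = 3q_i and 174 = 5q_i, giving q_i = 174/5.
Total output Q = 174/5 + 174/5 + 174/5 + 174/5 = 696/5.

139.20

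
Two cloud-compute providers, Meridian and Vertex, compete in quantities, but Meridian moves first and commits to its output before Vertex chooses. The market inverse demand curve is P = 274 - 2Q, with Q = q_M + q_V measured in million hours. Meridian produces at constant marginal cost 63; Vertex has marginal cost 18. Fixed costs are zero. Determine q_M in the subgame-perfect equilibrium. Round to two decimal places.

The follower Vertex best-responds to any q_M: π_V = (274 - 2Q)q_V - 18q_V.
Setting the follower's marginal profit to zero, 256 - 2q_M - 4q_V = 0, i.e. q_V = (256 - 2q_M)/4.
Meridian substitutes q_V(q_M) into its own profit: π_M = q_M(274 - 2q_M - (256 - 2q_M)/2) - 63q_M = (146 - q_M)q_M - 63q_M.
The leader's first-order condition 83 - 2q_M = 0 yields q_M = 83/2.
Then q_V = (256 - 2·(83/2))/4 = 173/4.

41.50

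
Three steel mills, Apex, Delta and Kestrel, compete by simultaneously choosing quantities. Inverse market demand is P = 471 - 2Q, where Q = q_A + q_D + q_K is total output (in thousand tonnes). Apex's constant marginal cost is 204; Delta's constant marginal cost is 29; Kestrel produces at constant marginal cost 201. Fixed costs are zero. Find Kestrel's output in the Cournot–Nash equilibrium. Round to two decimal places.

12.63

Apex's profit: π_A = (471 - 2Q)q_A - (204q_A). Setting ∂π_A/∂q_A = 0: 267 - 4q_A - 2(q_D + q_K) = 0.
Delta's profit: π_D = (471 - 2Q)q_D - (29q_D). Setting ∂π_D/∂q_D = 0: 442 - 4q_D - 2(q_A + q_K) = 0.
Kestrel's profit: π_K = (471 - 2Q)q_K - (201q_K). Setting ∂π_K/∂q_K = 0: 270 - 4q_K - 2(q_A + q_D) = 0.
Summing all 3 equations gives 979 − 8Q = 0, hence Q = 979/8.
Back-substituting: q_A = (267 − 979/4)/2 = 89/8, q_D = (442 − 979/4)/2 = 789/8, q_K = (270 − 979/4)/2 = 101/8.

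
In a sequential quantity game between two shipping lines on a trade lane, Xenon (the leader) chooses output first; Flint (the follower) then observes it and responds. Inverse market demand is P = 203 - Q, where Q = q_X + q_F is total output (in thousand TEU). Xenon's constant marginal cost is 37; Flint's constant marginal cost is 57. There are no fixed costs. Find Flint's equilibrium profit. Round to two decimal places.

The follower Flint best-responds to any q_X: π_F = (203 - Q)q_F - 57q_F.
∂π_F/∂q_F = 146 - q_X - 2q_F = 0 gives the reaction function q_F = (146 - q_X)/2.
The leader anticipates this reaction. Substituting into P = 203 - Q gives P = 130 - (1/2)q_X, so π_X = (130 - (1/2)q_X)q_X - 37q_X.
Maximising: ∂π_X/∂q_X = 93 - q_X = 0, giving q_X = 93.
Then q_F = (146 - 93)/2 = 53/2.
Price P = 203 - 239/2 = 167/2.
Flint's profit: (167/2 - 57)·(53/2) = 702.2500.

702.25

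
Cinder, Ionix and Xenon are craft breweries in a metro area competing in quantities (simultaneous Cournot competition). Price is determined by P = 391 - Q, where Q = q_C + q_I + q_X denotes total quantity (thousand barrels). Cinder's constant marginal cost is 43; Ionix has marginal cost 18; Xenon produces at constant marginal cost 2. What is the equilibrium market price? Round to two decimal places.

113.50

Cinder's profit: π_C = (391 - Q)q_C - (43q_C). Setting ∂π_C/∂q_C = 0: 348 - 2q_C - (q_I + q_X) = 0.
Ionix's first-order condition: 373 - 2q_I - (q_C + q_X) = 0.
Xenon's first-order condition: 389 - 2q_X - (q_C + q_I) = 0.
Adding the 3 conditions: 1110 − 2Q − 2Q = 0, i.e. Q = 555/2.
Back-substituting: q_C = (348 − 555/2) = 141/2, q_I = (373 − 555/2) = 191/2, q_X = (389 − 555/2) = 223/2.
Total output Q = 555/2, so price P = 391 - 555/2 = 227/2.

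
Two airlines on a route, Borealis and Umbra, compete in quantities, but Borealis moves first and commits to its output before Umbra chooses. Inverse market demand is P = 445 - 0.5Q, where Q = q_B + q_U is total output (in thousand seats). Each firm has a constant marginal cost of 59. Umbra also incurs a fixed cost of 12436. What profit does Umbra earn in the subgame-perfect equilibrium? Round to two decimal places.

6188.50

The follower Umbra best-responds to any q_B: π_U = (445 - 0.5Q)q_U - 59q_U.
Follower FOC: 386 - (1/2)q_B - q_U = 0, so q_U(q_B) = (386 - (1/2)q_B).
The leader anticipates this reaction. Substituting into P = 445 - 0.5Q gives P = 252 - (1/4)q_B, so π_B = (252 - (1/4)q_B)q_B - 59q_B.
Maximising: ∂π_B/∂q_B = 193 - (1/2)q_B = 0, giving q_B = 386.
Then q_U = (386 - (1/2)·386) = 193.
Price P = 445 - (1/2)·579 = 311/2.
Umbra's profit: (311/2 - 59)·193 - 12436 = 6188.5000.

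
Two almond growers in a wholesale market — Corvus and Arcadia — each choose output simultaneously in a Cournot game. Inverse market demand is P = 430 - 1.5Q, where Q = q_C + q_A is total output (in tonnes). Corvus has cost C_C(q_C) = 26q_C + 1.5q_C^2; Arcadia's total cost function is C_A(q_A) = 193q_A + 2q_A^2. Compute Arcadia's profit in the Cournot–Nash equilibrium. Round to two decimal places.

1474.94

Corvus's profit: π_C = (430 - 1.5Q)q_C - (26q_C + (3/2)q_C²). Setting ∂π_C/∂q_C = 0: 404 - 6q_C - (3/2)(q_A) = 0.
Arcadia's first-order condition: 237 - 7q_A - (3/2)(q_C) = 0.
So q_C = (404 - (3/2)q_A)/6 and q_A = (237 - (3/2)q_C)/7.
Solving the pair: q_C = 62.2013, q_A = 1088/53.
Price P = 430 - (3/2)·82.7296 = 305.9057.
Arcadia's profit: 305.9057·(1088/53) - 193·(1088/53) - 2(1088/53)² = 1474.9391.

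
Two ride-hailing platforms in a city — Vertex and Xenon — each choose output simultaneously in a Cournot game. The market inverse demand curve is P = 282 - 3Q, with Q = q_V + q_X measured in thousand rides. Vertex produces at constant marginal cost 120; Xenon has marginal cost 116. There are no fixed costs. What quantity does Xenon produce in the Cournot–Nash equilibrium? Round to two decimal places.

Vertex's profit: π_V = (282 - 3Q)q_V - (120q_V). Setting ∂π_V/∂q_V = 0: 162 - 6q_V - 3(q_X) = 0.
Xenon's profit: π_X = (282 - 3Q)q_X - (116q_X). Setting ∂π_X/∂q_X = 0: 166 - 6q_X - 3(q_V) = 0.
Best responses: q_V = (162 - 3q_X)/6, q_X = (166 - 3q_V)/6.
Solving the pair: q_V = 158/9, q_X = 170/9.

18.89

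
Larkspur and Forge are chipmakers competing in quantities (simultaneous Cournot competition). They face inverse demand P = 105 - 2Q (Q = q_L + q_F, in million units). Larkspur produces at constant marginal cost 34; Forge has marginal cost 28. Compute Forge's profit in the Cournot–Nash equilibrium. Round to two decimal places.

Larkspur's profit: π_L = (105 - 2Q)q_L - (34q_L). Setting ∂π_L/∂q_L = 0: 71 - 4q_L - 2(q_F) = 0.
Forge's first-order condition: 77 - 4q_F - 2(q_L) = 0.
So q_L = (71 - 2q_F)/4 and q_F = (77 - 2q_L)/4.
Substituting one into the other gives q_L = 65/6 and q_F = 83/6.
Price P = 105 - 2·(74/3) = 167/3.
Forge's profit: (167/3 - 28)·(83/6) = 382.7222.

382.72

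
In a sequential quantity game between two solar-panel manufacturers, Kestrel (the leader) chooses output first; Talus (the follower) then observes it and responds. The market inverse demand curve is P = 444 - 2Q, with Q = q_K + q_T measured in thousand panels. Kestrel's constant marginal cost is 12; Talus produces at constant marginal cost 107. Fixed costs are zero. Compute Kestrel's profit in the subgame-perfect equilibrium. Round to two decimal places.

17358.06

The follower Talus best-responds to any q_K: π_T = (444 - 2Q)q_T - 107q_T.
Follower FOC: 337 - 2q_K - 4q_T = 0, so q_T(q_K) = (337 - 2q_K)/4.
Kestrel substitutes q_T(q_K) into its own profit: π_K = q_K(444 - 2q_K - (337 - 2q_K)/2) - 12q_K = (551/2 - q_K)q_K - 12q_K.
Maximising: ∂π_K/∂q_K = 527/2 - 2q_K = 0, giving q_K = 527/4.
Then q_T = (337 - 2·(527/4))/4 = 147/8.
Price P = 444 - 2·(1201/8) = 575/4.
Kestrel's profit: (575/4 - 12)·(527/4) = 17358.0625.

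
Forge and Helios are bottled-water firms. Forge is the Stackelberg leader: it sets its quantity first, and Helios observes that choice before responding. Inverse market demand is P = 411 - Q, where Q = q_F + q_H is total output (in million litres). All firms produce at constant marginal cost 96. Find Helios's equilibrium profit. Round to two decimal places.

6201.56

Solve by backward induction. Given q_F, the follower Helios maximises π_H = (411 - q_F - q_H)q_H - 96q_H.
Setting the follower's marginal profit to zero, 315 - q_F - 2q_H = 0, i.e. q_H = (315 - q_F)/2.
Forge substitutes q_H(q_F) into its own profit: π_F = q_F(411 - q_F - (315 - q_F)/2) - 96q_F = (507/2 - (1/2)q_F)q_F - 96q_F.
Maximising: ∂π_F/∂q_F = 315/2 - q_F = 0, giving q_F = 315/2.
Then q_H = (315 - 315/2)/2 = 315/4.
Price P = 411 - 945/4 = 699/4.
Helios's profit: (699/4 - 96)·(315/4) = 6201.5625.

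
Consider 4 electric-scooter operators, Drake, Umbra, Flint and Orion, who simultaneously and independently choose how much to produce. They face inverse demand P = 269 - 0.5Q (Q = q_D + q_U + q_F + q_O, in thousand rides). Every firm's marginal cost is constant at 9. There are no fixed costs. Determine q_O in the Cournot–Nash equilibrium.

104

Each firm earns π_i = (269 - 0.5Q)q_i - 9q_i.
Setting ∂π_i/∂q_i = 0 with rivals' quantities fixed: 260 - q_i - (1/2)·Σ_{j≠i} q_j = 0.
With identical firms every q_j equals q_i, so Σ_{j≠i} q_j = 3q_i and 260 = (5/2)q_i, giving q_i = 104.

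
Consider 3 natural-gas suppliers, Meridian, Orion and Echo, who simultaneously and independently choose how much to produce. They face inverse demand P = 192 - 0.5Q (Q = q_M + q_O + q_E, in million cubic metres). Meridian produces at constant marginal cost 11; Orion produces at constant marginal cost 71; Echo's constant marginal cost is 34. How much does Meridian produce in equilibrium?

Meridian's profit: π_M = (192 - 0.5Q)q_M - (11q_M). Setting ∂π_M/∂q_M = 0: 181 - q_M - (1/2)(q_O + q_E) = 0.
Orion's first-order condition: 121 - q_O - (1/2)(q_M + q_E) = 0.
Echo's profit: π_E = (192 - 0.5Q)q_E - (34q_E). Setting ∂π_E/∂q_E = 0: 158 - q_E - (1/2)(q_M + q_O) = 0.
Adding the 3 conditions: 460 − Q − Q = 0, i.e. Q = 230.
Back-substituting: q_M = (181 − 115)/(1/2) = 132, q_O = (121 − 115)/(1/2) = 12, q_E = (158 − 115)/(1/2) = 86.

132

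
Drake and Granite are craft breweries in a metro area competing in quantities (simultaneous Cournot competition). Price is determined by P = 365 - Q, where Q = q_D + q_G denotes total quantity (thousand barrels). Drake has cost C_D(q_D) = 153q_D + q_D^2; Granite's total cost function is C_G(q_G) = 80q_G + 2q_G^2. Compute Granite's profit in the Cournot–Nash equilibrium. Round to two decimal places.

4883.84

Drake's profit: π_D = (365 - Q)q_D - (153q_D + q_D²). Setting ∂π_D/∂q_D = 0: 212 - 4q_D - (q_G) = 0.
Granite's first-order condition: 285 - 6q_G - (q_D) = 0.
So q_D = (212 - q_G)/4 and q_G = (285 - q_D)/6.
Solving the pair: q_D = 987/23, q_G = 928/23.
Price P = 365 - 1915/23 = 281.7391.
Granite's profit: 281.7391·(928/23) - 80·(928/23) - 2(928/23)² = 4883.8412.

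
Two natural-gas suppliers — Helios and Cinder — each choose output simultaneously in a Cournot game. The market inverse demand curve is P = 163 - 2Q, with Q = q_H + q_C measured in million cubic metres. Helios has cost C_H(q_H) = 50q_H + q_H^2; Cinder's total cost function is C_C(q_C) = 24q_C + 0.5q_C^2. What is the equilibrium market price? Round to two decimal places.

94.15

Helios's profit: π_H = (163 - 2Q)q_H - (50q_H + q_H²). Setting ∂π_H/∂q_H = 0: 113 - 6q_H - 2(q_C) = 0.
Cinder's first-order condition: 139 - 5q_C - 2(q_H) = 0.
So q_H = (113 - 2q_C)/6 and q_C = (139 - 2q_H)/5.
Solving the pair: q_H = 287/26, q_C = 304/13.
Total output Q = 895/26, so price P = 163 - 2·(895/26) = 1224/13.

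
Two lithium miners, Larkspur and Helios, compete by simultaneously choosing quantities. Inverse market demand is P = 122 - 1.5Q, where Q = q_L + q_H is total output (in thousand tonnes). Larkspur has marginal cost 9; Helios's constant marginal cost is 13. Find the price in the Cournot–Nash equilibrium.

48

Larkspur's profit: π_L = (122 - 1.5Q)q_L - (9q_L). Setting ∂π_L/∂q_L = 0: 113 - 3q_L - (3/2)(q_H) = 0.
Helios's first-order condition: 109 - 3q_H - (3/2)(q_L) = 0.
So q_L = (113 - (3/2)q_H)/3 and q_H = (109 - (3/2)q_L)/3.
Substituting one into the other gives q_L = 26 and q_H = 70/3.
Total output Q = 148/3, so price P = 122 - (3/2)·(148/3) = 48.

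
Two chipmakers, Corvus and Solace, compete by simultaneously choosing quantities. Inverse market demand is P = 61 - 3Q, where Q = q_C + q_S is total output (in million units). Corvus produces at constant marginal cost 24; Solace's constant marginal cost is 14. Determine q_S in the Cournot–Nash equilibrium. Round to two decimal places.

6.33

Corvus's profit: π_C = (61 - 3Q)q_C - (24q_C). Setting ∂π_C/∂q_C = 0: 37 - 6q_C - 3(q_S) = 0.
Solace's profit: π_S = (61 - 3Q)q_S - (14q_S). Setting ∂π_S/∂q_S = 0: 47 - 6q_S - 3(q_C) = 0.
Rearranging gives the reaction functions q_C = (37 - 3q_S)/6 and q_S = (47 - 3q_C)/6.
Substituting one into the other gives q_C = 3 and q_S = 19/3.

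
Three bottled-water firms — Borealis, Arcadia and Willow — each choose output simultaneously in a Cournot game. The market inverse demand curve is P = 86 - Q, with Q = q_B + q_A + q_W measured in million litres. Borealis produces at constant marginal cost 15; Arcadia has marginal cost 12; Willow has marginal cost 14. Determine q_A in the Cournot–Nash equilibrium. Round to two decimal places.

Borealis's profit: π_B = (86 - Q)q_B - (15q_B). Setting ∂π_B/∂q_B = 0: 71 - 2q_B - (q_A + q_W) = 0.
Arcadia's profit: π_A = (86 - Q)q_A - (12q_A). Setting ∂π_A/∂q_A = 0: 74 - 2q_A - (q_B + q_W) = 0.
Willow's first-order condition: 72 - 2q_W - (q_B + q_A) = 0.
Summing all 3 equations gives 217 − 4Q = 0, hence Q = 217/4.
Back-substituting: q_B = (71 − 217/4) = 67/4, q_A = (74 − 217/4) = 79/4, q_W = (72 − 217/4) = 71/4.

19.75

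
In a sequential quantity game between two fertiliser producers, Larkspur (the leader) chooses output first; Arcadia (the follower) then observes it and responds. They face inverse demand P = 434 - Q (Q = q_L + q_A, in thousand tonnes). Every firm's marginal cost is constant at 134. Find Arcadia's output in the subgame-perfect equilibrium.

75

The follower Arcadia best-responds to any q_L: π_A = (434 - Q)q_A - 134q_A.
∂π_A/∂q_A = 300 - q_L - 2q_A = 0 gives the reaction function q_A = (300 - q_L)/2.
Larkspur substitutes q_A(q_L) into its own profit: π_L = q_L(434 - q_L - (300 - q_L)/2) - 134q_L = (284 - (1/2)q_L)q_L - 134q_L.
Leader FOC: 150 - q_L = 0, so q_L = 150.
Then q_A = (300 - 150)/2 = 75.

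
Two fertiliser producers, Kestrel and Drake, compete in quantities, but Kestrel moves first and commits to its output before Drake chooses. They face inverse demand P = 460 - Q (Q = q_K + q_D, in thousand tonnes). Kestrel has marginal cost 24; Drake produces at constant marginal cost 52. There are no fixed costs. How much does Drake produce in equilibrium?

88

Solve by backward induction. Given q_K, the follower Drake maximises π_D = (460 - q_K - q_D)q_D - 52q_D.
∂π_D/∂q_D = 408 - q_K - 2q_D = 0 gives the reaction function q_D = (408 - q_K)/2.
Kestrel substitutes q_D(q_K) into its own profit: π_K = q_K(460 - q_K - (408 - q_K)/2) - 24q_K = (256 - (1/2)q_K)q_K - 24q_K.
Leader FOC: 232 - q_K = 0, so q_K = 232.
Then q_D = (408 - 232)/2 = 88.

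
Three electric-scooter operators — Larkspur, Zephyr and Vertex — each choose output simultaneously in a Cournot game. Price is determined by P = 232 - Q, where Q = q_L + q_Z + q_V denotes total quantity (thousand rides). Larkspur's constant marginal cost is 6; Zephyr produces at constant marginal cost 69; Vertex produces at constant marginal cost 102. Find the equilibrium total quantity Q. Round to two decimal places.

Larkspur's profit: π_L = (232 - Q)q_L - (6q_L). Setting ∂π_L/∂q_L = 0: 226 - 2q_L - (q_Z + q_V) = 0.
Zephyr's first-order condition: 163 - 2q_Z - (q_L + q_V) = 0.
Vertex's profit: π_V = (232 - Q)q_V - (102q_V). Setting ∂π_V/∂q_V = 0: 130 - 2q_V - (q_L + q_Z) = 0.
Summing all 3 equations gives 519 − 4Q = 0, hence Q = 519/4.
Back-substituting: q_L = (226 − 519/4) = 385/4, q_Z = (163 − 519/4) = 133/4, q_V = (130 − 519/4) = 1/4.
Total output Q = 385/4 + 133/4 + 1/4 = 519/4.

129.75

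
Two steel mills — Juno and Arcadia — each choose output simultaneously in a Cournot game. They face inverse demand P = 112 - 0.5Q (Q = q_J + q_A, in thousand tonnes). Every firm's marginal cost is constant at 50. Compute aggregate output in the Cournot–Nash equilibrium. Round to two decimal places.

Each firm earns π_i = (112 - 0.5Q)q_i - 50q_i.
Setting ∂π_i/∂q_i = 0 with rivals' quantities fixed: 62 - q_i - (1/2)q_j = 0.
By symmetry each firm produces the same amount; substituting q_j = q_i yields q_i = 62/(3/2) = 124/3.
Total output Q = 124/3 + 124/3 = 248/3.

82.67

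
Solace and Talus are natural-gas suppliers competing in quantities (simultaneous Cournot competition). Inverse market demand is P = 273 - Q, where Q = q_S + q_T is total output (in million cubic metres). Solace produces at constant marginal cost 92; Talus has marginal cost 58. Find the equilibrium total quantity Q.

Solace's profit: π_S = (273 - Q)q_S - (92q_S). Setting ∂π_S/∂q_S = 0: 181 - 2q_S - (q_T) = 0.
Talus's first-order condition: 215 - 2q_T - (q_S) = 0.
Rearranging gives the reaction functions q_S = (181 - q_T)/2 and q_T = (215 - q_S)/2.
Substituting one into the other gives q_S = 49 and q_T = 83.
Total output Q = 49 + 83 = 132.

132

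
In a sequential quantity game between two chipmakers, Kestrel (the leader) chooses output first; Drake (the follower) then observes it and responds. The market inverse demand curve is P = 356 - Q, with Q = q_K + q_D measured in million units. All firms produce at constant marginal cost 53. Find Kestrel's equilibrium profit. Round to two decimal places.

The follower Drake best-responds to any q_K: π_D = (356 - Q)q_D - 53q_D.
Follower FOC: 303 - q_K - 2q_D = 0, so q_D(q_K) = (303 - q_K)/2.
The leader anticipates this reaction. Substituting into P = 356 - Q gives P = 409/2 - (1/2)q_K, so π_K = (409/2 - (1/2)q_K)q_K - 53q_K.
The leader's first-order condition 303/2 - q_K = 0 yields q_K = 303/2.
Then q_D = (303 - 303/2)/2 = 303/4.
Price P = 356 - 909/4 = 515/4.
Kestrel's profit: (515/4 - 53)·(303/2) = 11476.1250.

11476.13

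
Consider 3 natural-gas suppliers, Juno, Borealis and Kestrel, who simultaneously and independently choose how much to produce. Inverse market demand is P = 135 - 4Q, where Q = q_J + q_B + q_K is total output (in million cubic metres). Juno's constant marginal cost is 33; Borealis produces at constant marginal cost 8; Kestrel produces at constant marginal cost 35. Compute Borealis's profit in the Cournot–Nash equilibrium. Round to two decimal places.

500.64

Juno's profit: π_J = (135 - 4Q)q_J - (33q_J). Setting ∂π_J/∂q_J = 0: 102 - 8q_J - 4(q_B + q_K) = 0.
Borealis's profit: π_B = (135 - 4Q)q_B - (8q_B). Setting ∂π_B/∂q_B = 0: 127 - 8q_B - 4(q_J + q_K) = 0.
Kestrel's first-order condition: 100 - 8q_K - 4(q_J + q_B) = 0.
Adding the 3 first-order conditions: 329 − 16Q = 0, so Q = 329/16.
Back-substituting: q_J = (102 − 329/4)/4 = 79/16, q_B = (127 − 329/4)/4 = 179/16, q_K = (100 − 329/4)/4 = 71/16.
Price P = 135 - 4·(329/16) = 211/4.
Borealis's profit: (211/4 - 8)·(179/16) = 500.6406.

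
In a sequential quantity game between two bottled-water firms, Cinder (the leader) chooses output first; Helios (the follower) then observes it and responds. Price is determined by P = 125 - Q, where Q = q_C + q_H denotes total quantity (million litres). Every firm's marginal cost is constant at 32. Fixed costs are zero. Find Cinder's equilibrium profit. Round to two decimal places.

Solve by backward induction. Given q_C, the follower Helios maximises π_H = (125 - q_C - q_H)q_H - 32q_H.
∂π_H/∂q_H = 93 - q_C - 2q_H = 0 gives the reaction function q_H = (93 - q_C)/2.
Cinder substitutes q_H(q_C) into its own profit: π_C = q_C(125 - q_C - (93 - q_C)/2) - 32q_C = (157/2 - (1/2)q_C)q_C - 32q_C.
Leader FOC: 93/2 - q_C = 0, so q_C = 93/2.
Then q_H = (93 - 93/2)/2 = 93/4.
Price P = 125 - 279/4 = 221/4.
Cinder's profit: (221/4 - 32)·(93/2) = 1081.1250.

1081.13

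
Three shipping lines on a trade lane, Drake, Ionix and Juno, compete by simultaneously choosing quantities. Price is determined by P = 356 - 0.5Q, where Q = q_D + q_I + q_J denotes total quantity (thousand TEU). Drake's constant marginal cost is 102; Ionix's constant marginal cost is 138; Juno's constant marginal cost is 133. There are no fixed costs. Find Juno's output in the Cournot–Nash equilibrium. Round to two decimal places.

98.50

Drake's profit: π_D = (356 - 0.5Q)q_D - (102q_D). Setting ∂π_D/∂q_D = 0: 254 - q_D - (1/2)(q_I + q_J) = 0.
Ionix's first-order condition: 218 - q_I - (1/2)(q_D + q_J) = 0.
Juno's profit: π_J = (356 - 0.5Q)q_J - (133q_J). Setting ∂π_J/∂q_J = 0: 223 - q_J - (1/2)(q_D + q_I) = 0.
Adding the 3 conditions: 695 − Q − Q = 0, i.e. Q = 695/2.
Back-substituting: q_D = (254 − 695/4)/(1/2) = 321/2, q_I = (218 − 695/4)/(1/2) = 177/2, q_J = (223 − 695/4)/(1/2) = 197/2.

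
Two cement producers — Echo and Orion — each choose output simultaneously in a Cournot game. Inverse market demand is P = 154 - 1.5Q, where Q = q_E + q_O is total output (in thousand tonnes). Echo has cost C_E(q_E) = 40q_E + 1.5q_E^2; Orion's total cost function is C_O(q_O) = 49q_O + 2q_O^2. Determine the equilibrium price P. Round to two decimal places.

112.51

Echo's profit: π_E = (154 - 1.5Q)q_E - (40q_E + (3/2)q_E²). Setting ∂π_E/∂q_E = 0: 114 - 6q_E - (3/2)(q_O) = 0.
Orion's profit: π_O = (154 - 1.5Q)q_O - (49q_O + 2q_O²). Setting ∂π_O/∂q_O = 0: 105 - 7q_O - (3/2)(q_E) = 0.
Rearranging gives the reaction functions q_E = (114 - (3/2)q_O)/6 and q_O = (105 - (3/2)q_E)/7.
Substituting one into the other gives q_E = 854/53 and q_O = 612/53.
Total output Q = 1466/53, so price P = 154 - (3/2)·(1466/53) = 112.5094.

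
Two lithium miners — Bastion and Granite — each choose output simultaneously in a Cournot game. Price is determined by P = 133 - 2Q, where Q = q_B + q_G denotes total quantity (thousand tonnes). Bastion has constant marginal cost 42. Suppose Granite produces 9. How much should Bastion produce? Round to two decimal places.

18.25

With the rival's output fixed at 9, Bastion's profit is π_B = (133 - 2·9 - 2q_B)q_B - (42q_B) = (115 - 2q_B)q_B - (42q_B).
∂π_B/∂q_B = 73 - 4q_B = 0, so q_B = 73/4.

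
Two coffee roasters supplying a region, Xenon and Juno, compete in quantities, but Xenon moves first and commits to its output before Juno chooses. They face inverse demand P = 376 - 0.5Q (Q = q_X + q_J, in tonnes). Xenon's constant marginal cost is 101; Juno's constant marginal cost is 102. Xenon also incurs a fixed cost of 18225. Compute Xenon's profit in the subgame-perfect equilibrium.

819

Solve by backward induction. Given q_X, the follower Juno maximises π_J = (376 - (1/2)q_X - (1/2)q_J)q_J - 102q_J.
Follower FOC: 274 - (1/2)q_X - q_J = 0, so q_J(q_X) = (274 - (1/2)q_X).
The leader anticipates this reaction. Substituting into P = 376 - 0.5Q gives P = 239 - (1/4)q_X, so π_X = (239 - (1/4)q_X)q_X - 101q_X.
The leader's first-order condition 138 - (1/2)q_X = 0 yields q_X = 276.
Then q_J = (274 - (1/2)·276) = 136.
Price P = 376 - (1/2)·412 = 170.
Xenon's profit: (170 - 101)·276 - 18225 = 819.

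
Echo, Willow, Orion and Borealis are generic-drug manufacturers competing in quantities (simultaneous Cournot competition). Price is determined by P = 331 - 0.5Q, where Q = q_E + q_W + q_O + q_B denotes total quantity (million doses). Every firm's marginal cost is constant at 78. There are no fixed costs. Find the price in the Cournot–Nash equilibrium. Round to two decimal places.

A representative firm's profit is π_i = q_i(331 - 0.5Q) - 78q_i.
Setting ∂π_i/∂q_i = 0 with rivals' quantities fixed: 253 - q_i - (1/2)·Σ_{j≠i} q_j = 0.
With identical firms every q_j equals q_i, so Σ_{j≠i} q_j = 3q_i and 253 = (5/2)q_i, giving q_i = 506/5.
Total output Q = 404.8000, so price P = 331 - (1/2)·404.8000 = 643/5.

128.60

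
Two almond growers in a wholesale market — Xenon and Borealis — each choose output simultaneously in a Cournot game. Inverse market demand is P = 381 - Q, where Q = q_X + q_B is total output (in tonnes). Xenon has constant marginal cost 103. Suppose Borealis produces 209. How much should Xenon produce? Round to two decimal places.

With the rival's output fixed at 209, Xenon's profit is π_X = (381 - 209 - q_X)q_X - (103q_X) = (172 - q_X)q_X - (103q_X).
∂π_X/∂q_X = 69 - 2q_X = 0, so q_X = 69/2.

34.50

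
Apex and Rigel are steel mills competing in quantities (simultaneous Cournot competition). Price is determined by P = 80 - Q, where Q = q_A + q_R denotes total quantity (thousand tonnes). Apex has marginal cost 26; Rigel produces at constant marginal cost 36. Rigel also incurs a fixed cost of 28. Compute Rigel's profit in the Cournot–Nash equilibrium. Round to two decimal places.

100.44

Apex's profit: π_A = (80 - Q)q_A - (26q_A). Setting ∂π_A/∂q_A = 0: 54 - 2q_A - (q_R) = 0.
Rigel's first-order condition: 44 - 2q_R - (q_A) = 0.
Rearranging gives the reaction functions q_A = (54 - q_R)/2 and q_R = (44 - q_A)/2.
Substituting one into the other gives q_A = 64/3 and q_R = 34/3.
Price P = 80 - 98/3 = 142/3.
Rigel's profit: (142/3 - 36)·(34/3) - 28 = 904/9.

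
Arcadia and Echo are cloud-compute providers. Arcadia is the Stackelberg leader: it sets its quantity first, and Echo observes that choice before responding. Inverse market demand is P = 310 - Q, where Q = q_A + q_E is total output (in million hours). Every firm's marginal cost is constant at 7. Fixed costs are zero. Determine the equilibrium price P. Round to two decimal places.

The follower Echo best-responds to any q_A: π_E = (310 - Q)q_E - 7q_E.
∂π_E/∂q_E = 303 - q_A - 2q_E = 0 gives the reaction function q_E = (303 - q_A)/2.
Arcadia substitutes q_E(q_A) into its own profit: π_A = q_A(310 - q_A - (303 - q_A)/2) - 7q_A = (317/2 - (1/2)q_A)q_A - 7q_A.
The leader's first-order condition 303/2 - q_A = 0 yields q_A = 303/2.
Then q_E = (303 - 303/2)/2 = 303/4.
Total output Q = 909/4, so price P = 310 - 909/4 = 331/4.

82.75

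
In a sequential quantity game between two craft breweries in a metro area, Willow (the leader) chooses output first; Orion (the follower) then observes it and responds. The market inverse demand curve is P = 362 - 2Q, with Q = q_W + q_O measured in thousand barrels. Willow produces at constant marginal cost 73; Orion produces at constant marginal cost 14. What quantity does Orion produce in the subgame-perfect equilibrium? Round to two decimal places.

The follower Orion best-responds to any q_W: π_O = (362 - 2Q)q_O - 14q_O.
Setting the follower's marginal profit to zero, 348 - 2q_W - 4q_O = 0, i.e. q_O = (348 - 2q_W)/4.
Willow substitutes q_O(q_W) into its own profit: π_W = q_W(362 - 2q_W - (348 - 2q_W)/2) - 73q_W = (188 - q_W)q_W - 73q_W.
The leader's first-order condition 115 - 2q_W = 0 yields q_W = 115/2.
Then q_O = (348 - 2·(115/2))/4 = 233/4.

58.25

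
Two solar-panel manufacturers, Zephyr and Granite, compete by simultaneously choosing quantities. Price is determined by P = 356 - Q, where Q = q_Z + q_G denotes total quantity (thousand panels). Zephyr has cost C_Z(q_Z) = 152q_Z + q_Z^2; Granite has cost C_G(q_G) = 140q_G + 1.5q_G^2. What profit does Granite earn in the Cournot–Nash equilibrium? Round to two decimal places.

Zephyr's profit: π_Z = (356 - Q)q_Z - (152q_Z + q_Z²). Setting ∂π_Z/∂q_Z = 0: 204 - 4q_Z - (q_G) = 0.
Granite's first-order condition: 216 - 5q_G - (q_Z) = 0.
Rearranging gives the reaction functions q_Z = (204 - q_G)/4 and q_G = (216 - q_Z)/5.
Solving the pair: q_Z = 804/19, q_G = 660/19.
Price P = 356 - 1464/19 = 278.9474.
Granite's profit: 278.9474·(660/19) - 140·(660/19) - (3/2)(660/19)² = 3016.6205.

3016.62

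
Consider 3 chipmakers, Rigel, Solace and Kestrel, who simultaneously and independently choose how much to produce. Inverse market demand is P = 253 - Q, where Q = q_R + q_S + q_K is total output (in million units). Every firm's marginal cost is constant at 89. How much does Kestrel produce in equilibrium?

41

A representative firm's profit is π_i = q_i(253 - Q) - 89q_i.
Setting ∂π_i/∂q_i = 0 with rivals' quantities fixed: 164 - 2q_i - Σ_{j≠i} q_j = 0.
By symmetry each firm produces the same amount; substituting Σ_{j≠i} q_j = 2q_i yields q_i = 164/4 = 41.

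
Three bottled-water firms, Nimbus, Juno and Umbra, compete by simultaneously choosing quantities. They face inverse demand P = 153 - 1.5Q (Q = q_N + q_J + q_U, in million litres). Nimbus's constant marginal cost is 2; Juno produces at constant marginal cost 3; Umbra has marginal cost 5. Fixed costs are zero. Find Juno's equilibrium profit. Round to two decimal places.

950.04

Nimbus's profit: π_N = (153 - 1.5Q)q_N - (2q_N). Setting ∂π_N/∂q_N = 0: 151 - 3q_N - (3/2)(q_J + q_U) = 0.
Juno's first-order condition: 150 - 3q_J - (3/2)(q_N + q_U) = 0.
Umbra's profit: π_U = (153 - 1.5Q)q_U - (5q_U). Setting ∂π_U/∂q_U = 0: 148 - 3q_U - (3/2)(q_N + q_J) = 0.
Summing all 3 equations gives 449 − 6Q = 0, hence Q = 449/6.
Back-substituting: q_N = (151 − 449/4)/(3/2) = 155/6, q_J = (150 − 449/4)/(3/2) = 151/6, q_U = (148 − 449/4)/(3/2) = 143/6.
Price P = 153 - (3/2)·(449/6) = 163/4.
Juno's profit: (163/4 - 3)·(151/6) = 950.0417.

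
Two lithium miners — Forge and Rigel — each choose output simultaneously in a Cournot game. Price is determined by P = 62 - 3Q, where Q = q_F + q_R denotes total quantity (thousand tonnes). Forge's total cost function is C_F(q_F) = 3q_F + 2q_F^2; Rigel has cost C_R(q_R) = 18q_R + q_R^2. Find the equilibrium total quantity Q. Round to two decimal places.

Forge's profit: π_F = (62 - 3Q)q_F - (3q_F + 2q_F²). Setting ∂π_F/∂q_F = 0: 59 - 10q_F - 3(q_R) = 0.
Rigel's first-order condition: 44 - 8q_R - 3(q_F) = 0.
So q_F = (59 - 3q_R)/10 and q_R = (44 - 3q_F)/8.
Solving the pair: q_F = 340/71, q_R = 263/71.
Total output Q = 340/71 + 263/71 = 603/71.

8.49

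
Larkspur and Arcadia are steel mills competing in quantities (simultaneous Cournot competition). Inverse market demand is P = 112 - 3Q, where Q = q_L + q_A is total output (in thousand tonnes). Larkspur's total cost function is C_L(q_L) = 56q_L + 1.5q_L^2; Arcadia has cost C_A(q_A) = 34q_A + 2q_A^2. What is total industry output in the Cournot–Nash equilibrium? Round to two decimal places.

10.62

Larkspur's profit: π_L = (112 - 3Q)q_L - (56q_L + (3/2)q_L²). Setting ∂π_L/∂q_L = 0: 56 - 9q_L - 3(q_A) = 0.
Arcadia's profit: π_A = (112 - 3Q)q_A - (34q_A + 2q_A²). Setting ∂π_A/∂q_A = 0: 78 - 10q_A - 3(q_L) = 0.
Rearranging gives the reaction functions q_L = (56 - 3q_A)/9 and q_A = (78 - 3q_L)/10.
Substituting one into the other gives q_L = 326/81 and q_A = 178/27.
Total output Q = 326/81 + 178/27 = 860/81.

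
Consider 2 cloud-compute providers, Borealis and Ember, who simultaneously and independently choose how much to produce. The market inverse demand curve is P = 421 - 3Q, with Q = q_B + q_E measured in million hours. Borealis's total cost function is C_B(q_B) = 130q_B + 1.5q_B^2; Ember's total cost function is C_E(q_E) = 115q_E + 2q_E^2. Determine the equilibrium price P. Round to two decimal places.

277.56

Borealis's profit: π_B = (421 - 3Q)q_B - (130q_B + (3/2)q_B²). Setting ∂π_B/∂q_B = 0: 291 - 9q_B - 3(q_E) = 0.
Ember's profit: π_E = (421 - 3Q)q_E - (115q_E + 2q_E²). Setting ∂π_E/∂q_E = 0: 306 - 10q_E - 3(q_B) = 0.
Best responses: q_B = (291 - 3q_E)/9, q_E = (306 - 3q_B)/10.
Substituting one into the other gives q_B = 664/27 and q_E = 209/9.
Total output Q = 1291/27, so price P = 421 - 3·(1291/27) = 277.5556.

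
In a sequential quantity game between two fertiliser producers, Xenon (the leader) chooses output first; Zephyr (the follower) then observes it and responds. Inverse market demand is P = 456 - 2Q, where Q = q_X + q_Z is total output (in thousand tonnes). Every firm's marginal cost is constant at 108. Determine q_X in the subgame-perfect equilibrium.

87

Solve by backward induction. Given q_X, the follower Zephyr maximises π_Z = (456 - 2q_X - 2q_Z)q_Z - 108q_Z.
Setting the follower's marginal profit to zero, 348 - 2q_X - 4q_Z = 0, i.e. q_Z = (348 - 2q_X)/4.
Xenon substitutes q_Z(q_X) into its own profit: π_X = q_X(456 - 2q_X - (348 - 2q_X)/2) - 108q_X = (282 - q_X)q_X - 108q_X.
The leader's first-order condition 174 - 2q_X = 0 yields q_X = 87.
Then q_Z = (348 - 2·87)/4 = 87/2.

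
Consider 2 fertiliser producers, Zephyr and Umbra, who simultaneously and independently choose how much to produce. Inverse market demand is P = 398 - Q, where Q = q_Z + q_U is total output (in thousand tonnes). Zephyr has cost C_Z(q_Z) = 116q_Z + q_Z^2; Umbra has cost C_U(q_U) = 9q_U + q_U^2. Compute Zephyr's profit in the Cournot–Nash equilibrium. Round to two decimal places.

4854.41

Zephyr's profit: π_Z = (398 - Q)q_Z - (116q_Z + q_Z²). Setting ∂π_Z/∂q_Z = 0: 282 - 4q_Z - (q_U) = 0.
Umbra's profit: π_U = (398 - Q)q_U - (9q_U + q_U²). Setting ∂π_U/∂q_U = 0: 389 - 4q_U - (q_Z) = 0.
Best responses: q_Z = (282 - q_U)/4, q_U = (389 - q_Z)/4.
Solving the pair: q_Z = 739/15, q_U = 1274/15.
Price P = 398 - 671/5 = 1319/5.
Zephyr's profit: (1319/5)·(739/15) - 116·(739/15) - (739/15)² = 4854.4089.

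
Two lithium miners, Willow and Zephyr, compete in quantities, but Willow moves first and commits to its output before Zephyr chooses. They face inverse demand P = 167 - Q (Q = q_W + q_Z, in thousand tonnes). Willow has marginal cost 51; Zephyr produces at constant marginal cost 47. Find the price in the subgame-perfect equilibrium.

The follower Zephyr best-responds to any q_W: π_Z = (167 - Q)q_Z - 47q_Z.
Setting the follower's marginal profit to zero, 120 - q_W - 2q_Z = 0, i.e. q_Z = (120 - q_W)/2.
Willow substitutes q_Z(q_W) into its own profit: π_W = q_W(167 - q_W - (120 - q_W)/2) - 51q_W = (107 - (1/2)q_W)q_W - 51q_W.
Leader FOC: 56 - q_W = 0, so q_W = 56.
Then q_Z = (120 - 56)/2 = 32.
Total output Q = 88, so price P = 167 - 88 = 79.

79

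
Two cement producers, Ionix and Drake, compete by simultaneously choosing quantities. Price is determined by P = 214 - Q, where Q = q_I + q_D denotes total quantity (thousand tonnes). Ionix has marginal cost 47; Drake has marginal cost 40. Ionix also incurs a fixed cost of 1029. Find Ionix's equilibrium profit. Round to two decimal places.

1815.44

Ionix's profit: π_I = (214 - Q)q_I - (47q_I). Setting ∂π_I/∂q_I = 0: 167 - 2q_I - (q_D) = 0.
Drake's profit: π_D = (214 - Q)q_D - (40q_D). Setting ∂π_D/∂q_D = 0: 174 - 2q_D - (q_I) = 0.
So q_I = (167 - q_D)/2 and q_D = (174 - q_I)/2.
Substituting one into the other gives q_I = 160/3 and q_D = 181/3.
Price P = 214 - 341/3 = 301/3.
Ionix's profit: (301/3 - 47)·(160/3) - 1029 = 1815.4444.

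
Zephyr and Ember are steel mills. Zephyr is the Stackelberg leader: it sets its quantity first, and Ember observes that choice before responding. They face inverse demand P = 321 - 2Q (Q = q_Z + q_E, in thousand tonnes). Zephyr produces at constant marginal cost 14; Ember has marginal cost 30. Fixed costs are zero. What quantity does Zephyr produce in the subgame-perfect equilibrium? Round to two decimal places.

Solve by backward induction. Given q_Z, the follower Ember maximises π_E = (321 - 2q_Z - 2q_E)q_E - 30q_E.
Follower FOC: 291 - 2q_Z - 4q_E = 0, so q_E(q_Z) = (291 - 2q_Z)/4.
The leader anticipates this reaction. Substituting into P = 321 - 2Q gives P = 351/2 - q_Z, so π_Z = (351/2 - q_Z)q_Z - 14q_Z.
Maximising: ∂π_Z/∂q_Z = 323/2 - 2q_Z = 0, giving q_Z = 323/4.
Then q_E = (291 - 2·(323/4))/4 = 259/8.

80.75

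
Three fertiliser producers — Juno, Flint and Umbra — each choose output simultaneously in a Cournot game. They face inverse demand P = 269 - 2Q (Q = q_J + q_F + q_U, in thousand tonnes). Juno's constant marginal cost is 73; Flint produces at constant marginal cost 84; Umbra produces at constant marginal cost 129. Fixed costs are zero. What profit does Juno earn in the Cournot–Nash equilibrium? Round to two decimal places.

2161.53

Juno's profit: π_J = (269 - 2Q)q_J - (73q_J). Setting ∂π_J/∂q_J = 0: 196 - 4q_J - 2(q_F + q_U) = 0.
Flint's first-order condition: 185 - 4q_F - 2(q_J + q_U) = 0.
Umbra's first-order condition: 140 - 4q_U - 2(q_J + q_F) = 0.
Adding the 3 conditions: 521 − 4Q − 4Q = 0, i.e. Q = 521/8.
Back-substituting: q_J = (196 − 521/4)/2 = 263/8, q_F = (185 − 521/4)/2 = 219/8, q_U = (140 − 521/4)/2 = 39/8.
Price P = 269 - 2·(521/8) = 555/4.
Juno's profit: (555/4 - 73)·(263/8) = 2161.5313.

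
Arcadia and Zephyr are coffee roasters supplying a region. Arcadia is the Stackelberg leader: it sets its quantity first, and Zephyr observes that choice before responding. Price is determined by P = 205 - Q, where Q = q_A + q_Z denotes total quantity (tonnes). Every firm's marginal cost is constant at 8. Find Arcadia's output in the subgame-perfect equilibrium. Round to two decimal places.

98.50

The follower Zephyr best-responds to any q_A: π_Z = (205 - Q)q_Z - 8q_Z.
Follower FOC: 197 - q_A - 2q_Z = 0, so q_Z(q_A) = (197 - q_A)/2.
The leader anticipates this reaction. Substituting into P = 205 - Q gives P = 213/2 - (1/2)q_A, so π_A = (213/2 - (1/2)q_A)q_A - 8q_A.
Leader FOC: 197/2 - q_A = 0, so q_A = 197/2.
Then q_Z = (197 - 197/2)/2 = 197/4.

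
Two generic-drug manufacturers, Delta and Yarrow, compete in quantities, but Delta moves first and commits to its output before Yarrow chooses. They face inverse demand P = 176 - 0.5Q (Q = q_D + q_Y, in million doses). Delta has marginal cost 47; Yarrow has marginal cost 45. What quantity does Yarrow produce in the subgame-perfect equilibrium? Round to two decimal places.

67.50

The follower Yarrow best-responds to any q_D: π_Y = (176 - 0.5Q)q_Y - 45q_Y.
∂π_Y/∂q_Y = 131 - (1/2)q_D - q_Y = 0 gives the reaction function q_Y = (131 - (1/2)q_D).
Delta substitutes q_Y(q_D) into its own profit: π_D = q_D(176 - (1/2)q_D - (131 - (1/2)q_D)/2) - 47q_D = (221/2 - (1/4)q_D)q_D - 47q_D.
The leader's first-order condition 127/2 - (1/2)q_D = 0 yields q_D = 127.
Then q_Y = (131 - (1/2)·127) = 135/2.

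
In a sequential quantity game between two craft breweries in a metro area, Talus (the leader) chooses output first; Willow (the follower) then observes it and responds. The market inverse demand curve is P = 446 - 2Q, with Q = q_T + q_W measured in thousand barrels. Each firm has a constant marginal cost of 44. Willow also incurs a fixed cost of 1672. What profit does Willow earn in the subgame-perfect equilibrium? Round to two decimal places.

Solve by backward induction. Given q_T, the follower Willow maximises π_W = (446 - 2q_T - 2q_W)q_W - 44q_W.
Setting the follower's marginal profit to zero, 402 - 2q_T - 4q_W = 0, i.e. q_W = (402 - 2q_T)/4.
Talus substitutes q_W(q_T) into its own profit: π_T = q_T(446 - 2q_T - (402 - 2q_T)/2) - 44q_T = (245 - q_T)q_T - 44q_T.
Maximising: ∂π_T/∂q_T = 201 - 2q_T = 0, giving q_T = 201/2.
Then q_W = (402 - 2·(201/2))/4 = 201/4.
Price P = 446 - 2·(603/4) = 289/2.
Willow's profit: (289/2 - 44)·(201/4) - 1672 = 3378.1250.

3378.13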